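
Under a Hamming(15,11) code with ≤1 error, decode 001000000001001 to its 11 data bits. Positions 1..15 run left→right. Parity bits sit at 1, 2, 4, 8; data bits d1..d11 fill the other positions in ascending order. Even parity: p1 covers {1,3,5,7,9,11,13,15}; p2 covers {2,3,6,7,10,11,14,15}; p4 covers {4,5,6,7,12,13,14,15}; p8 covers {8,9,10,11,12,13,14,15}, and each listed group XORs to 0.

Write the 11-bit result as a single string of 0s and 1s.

10000001001

s1 (pos 1,3,5,7,9,11,13,15): 0⊕1⊕0⊕0⊕0⊕0⊕0⊕1 = 0
s2 (pos 2,3,6,7,10,11,14,15): 0⊕1⊕0⊕0⊕0⊕0⊕0⊕1 = 0
s4 (pos 4,5,6,7,12,13,14,15): 0⊕0⊕0⊕0⊕1⊕0⊕0⊕1 = 0
s8 (pos 8,9,10,11,12,13,14,15): 0⊕0⊕0⊕0⊕1⊕0⊕0⊕1 = 0
Syndrome s8…s1 = 0000 → no error.
Read data bits from positions 3,5,6,7,9,10,11,12,13,14,15: 10000001001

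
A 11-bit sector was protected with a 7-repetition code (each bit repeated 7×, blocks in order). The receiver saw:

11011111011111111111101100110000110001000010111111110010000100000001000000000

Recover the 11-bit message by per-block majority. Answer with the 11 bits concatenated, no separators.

11110011000

Block 1 (1101111): 6 ones → 1
Block 2 (1011111): 6 ones → 1
Block 3 (1111111): 7 ones → 1
Block 4 (0110011): 4 ones → 1
Block 5 (0000110): 2 ones → 0
Block 6 (0010000): 1 one → 0
Block 7 (1011111): 6 ones → 1
Block 8 (1110010): 4 ones → 1
Block 9 (0001000): 1 one → 0
Block 10 (0000100): 1 one → 0
Block 11 (0000000): 0 ones → 0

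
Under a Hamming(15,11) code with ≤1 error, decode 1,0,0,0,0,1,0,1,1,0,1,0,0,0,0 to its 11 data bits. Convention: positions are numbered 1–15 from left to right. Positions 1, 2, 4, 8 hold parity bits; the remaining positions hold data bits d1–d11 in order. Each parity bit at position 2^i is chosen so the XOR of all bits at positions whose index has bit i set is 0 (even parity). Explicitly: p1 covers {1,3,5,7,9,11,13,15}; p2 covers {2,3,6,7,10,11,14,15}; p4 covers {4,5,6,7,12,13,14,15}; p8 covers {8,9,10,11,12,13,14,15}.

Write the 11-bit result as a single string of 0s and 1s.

00101010100

s1 (pos 1,3,5,7,9,11,13,15): 1⊕0⊕0⊕0⊕1⊕1⊕0⊕0 = 1
s2 (pos 2,3,6,7,10,11,14,15): 0⊕0⊕1⊕0⊕0⊕1⊕0⊕0 = 0
s4 (pos 4,5,6,7,12,13,14,15): 0⊕0⊕1⊕0⊕0⊕0⊕0⊕0 = 1
s8 (pos 8,9,10,11,12,13,14,15): 1⊕1⊕0⊕1⊕0⊕0⊕0⊕0 = 1
Syndrome s8…s1 = 1101 → error at position 13.
Flip position 13: 100001011010000 → 100001011010100
Read data bits from positions 3,5,6,7,9,10,11,12,13,14,15: 00101010100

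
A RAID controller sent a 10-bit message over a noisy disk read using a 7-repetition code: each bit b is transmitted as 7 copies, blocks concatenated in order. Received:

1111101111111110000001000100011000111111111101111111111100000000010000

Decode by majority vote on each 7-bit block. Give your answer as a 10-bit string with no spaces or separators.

1100011100

Block 1 (1111101): 6 ones → 1
Block 2 (1111111): 7 ones → 1
Block 3 (1000000): 1 one → 0
Block 4 (1000100): 2 ones → 0
Block 5 (0110001): 3 ones → 0
Block 6 (1111111): 7 ones → 1
Block 7 (1101111): 6 ones → 1
Block 8 (1111111): 7 ones → 1
Block 9 (0000000): 0 ones → 0
Block 10 (0010000): 1 one → 0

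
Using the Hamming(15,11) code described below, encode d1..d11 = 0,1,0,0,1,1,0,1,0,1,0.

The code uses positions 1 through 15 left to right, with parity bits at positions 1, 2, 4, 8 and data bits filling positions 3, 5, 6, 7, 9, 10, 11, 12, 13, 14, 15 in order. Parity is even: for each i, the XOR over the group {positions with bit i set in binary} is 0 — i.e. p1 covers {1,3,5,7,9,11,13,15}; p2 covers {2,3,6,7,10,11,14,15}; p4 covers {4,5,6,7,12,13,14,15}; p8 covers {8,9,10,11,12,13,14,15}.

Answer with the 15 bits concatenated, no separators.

Place data at non-parity positions: p1 p2 0 p4 1 0 0 p8 1 1 0 1 0 1 0
p1 (pos 1,3,5,7,9,11,13,15): XOR of data positions = 0⊕1⊕0⊕1⊕0⊕0⊕0 = 0
p2 (pos 2,3,6,7,10,11,14,15): XOR of data positions = 0⊕0⊕0⊕1⊕0⊕1⊕0 = 0
p4 (pos 4,5,6,7,12,13,14,15): XOR of data positions = 1⊕0⊕0⊕1⊕0⊕1⊕0 = 1
p8 (pos 8,9,10,11,12,13,14,15): XOR of data positions = 1⊕1⊕0⊕1⊕0⊕1⊕0 = 0
Codeword: 000110001101010

000110001101010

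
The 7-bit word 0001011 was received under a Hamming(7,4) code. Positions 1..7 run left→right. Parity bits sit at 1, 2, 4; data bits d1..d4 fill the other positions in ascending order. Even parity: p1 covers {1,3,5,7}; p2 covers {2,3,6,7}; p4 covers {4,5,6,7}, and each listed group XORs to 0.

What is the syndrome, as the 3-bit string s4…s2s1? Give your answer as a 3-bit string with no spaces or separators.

s1 (pos 1,3,5,7): 0⊕0⊕0⊕1 = 1
s2 (pos 2,3,6,7): 0⊕0⊕1⊕1 = 0
s4 (pos 4,5,6,7): 1⊕0⊕1⊕1 = 1
Syndrome s4…s1 = 101 → error at position 5.

101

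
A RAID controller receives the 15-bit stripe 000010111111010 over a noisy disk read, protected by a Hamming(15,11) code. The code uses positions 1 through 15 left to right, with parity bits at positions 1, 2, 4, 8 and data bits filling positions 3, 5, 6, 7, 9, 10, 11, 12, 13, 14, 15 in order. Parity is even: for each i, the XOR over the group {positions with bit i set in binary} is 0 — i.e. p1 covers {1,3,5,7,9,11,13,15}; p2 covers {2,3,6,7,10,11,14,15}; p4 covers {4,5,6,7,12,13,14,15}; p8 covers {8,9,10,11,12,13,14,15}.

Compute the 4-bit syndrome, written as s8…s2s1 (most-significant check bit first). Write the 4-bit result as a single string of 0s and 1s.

s1 (pos 1,3,5,7,9,11,13,15): 0⊕0⊕1⊕1⊕1⊕1⊕0⊕0 = 0
s2 (pos 2,3,6,7,10,11,14,15): 0⊕0⊕0⊕1⊕1⊕1⊕1⊕0 = 0
s4 (pos 4,5,6,7,12,13,14,15): 0⊕1⊕0⊕1⊕1⊕0⊕1⊕0 = 0
s8 (pos 8,9,10,11,12,13,14,15): 1⊕1⊕1⊕1⊕1⊕0⊕1⊕0 = 0
Syndrome s8…s1 = 0000 → no error.

0000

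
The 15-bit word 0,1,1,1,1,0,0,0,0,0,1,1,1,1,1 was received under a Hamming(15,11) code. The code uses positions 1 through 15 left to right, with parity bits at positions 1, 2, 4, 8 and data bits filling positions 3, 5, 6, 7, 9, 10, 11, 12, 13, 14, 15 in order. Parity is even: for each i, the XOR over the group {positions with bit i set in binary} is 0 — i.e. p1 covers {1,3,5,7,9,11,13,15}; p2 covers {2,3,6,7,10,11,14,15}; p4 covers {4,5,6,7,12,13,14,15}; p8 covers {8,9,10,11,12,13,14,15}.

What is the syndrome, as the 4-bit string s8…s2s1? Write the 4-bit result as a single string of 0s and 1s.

1011

s1 (pos 1,3,5,7,9,11,13,15): 0⊕1⊕1⊕0⊕0⊕1⊕1⊕1 = 1
s2 (pos 2,3,6,7,10,11,14,15): 1⊕1⊕0⊕0⊕0⊕1⊕1⊕1 = 1
s4 (pos 4,5,6,7,12,13,14,15): 1⊕1⊕0⊕0⊕1⊕1⊕1⊕1 = 0
s8 (pos 8,9,10,11,12,13,14,15): 0⊕0⊕0⊕1⊕1⊕1⊕1⊕1 = 1
Syndrome s8…s1 = 1011 → error at position 11.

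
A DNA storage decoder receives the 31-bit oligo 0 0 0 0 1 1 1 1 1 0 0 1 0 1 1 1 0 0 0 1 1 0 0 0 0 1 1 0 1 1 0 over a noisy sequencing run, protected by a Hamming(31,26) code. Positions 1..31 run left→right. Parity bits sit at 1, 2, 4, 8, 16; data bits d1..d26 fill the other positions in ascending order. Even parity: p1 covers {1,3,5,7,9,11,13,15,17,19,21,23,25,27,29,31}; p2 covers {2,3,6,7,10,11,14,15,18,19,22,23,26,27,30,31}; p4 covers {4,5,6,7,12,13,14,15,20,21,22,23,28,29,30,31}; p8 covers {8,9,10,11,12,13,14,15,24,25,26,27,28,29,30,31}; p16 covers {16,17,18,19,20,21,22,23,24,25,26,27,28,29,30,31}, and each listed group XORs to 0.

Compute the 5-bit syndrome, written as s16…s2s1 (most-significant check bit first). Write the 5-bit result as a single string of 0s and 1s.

11011

s1 (pos 1,3,5,7,9,11,13,15,17,19,21,23,25,27,29,31): 0⊕0⊕1⊕1⊕1⊕0⊕0⊕1⊕0⊕0⊕1⊕0⊕0⊕1⊕1⊕0 = 1
s2 (pos 2,3,6,7,10,11,14,15,18,19,22,23,26,27,30,31): 0⊕0⊕1⊕1⊕0⊕0⊕1⊕1⊕0⊕0⊕0⊕0⊕1⊕1⊕1⊕0 = 1
s4 (pos 4,5,6,7,12,13,14,15,20,21,22,23,28,29,30,31): 0⊕1⊕1⊕1⊕1⊕0⊕1⊕1⊕1⊕1⊕0⊕0⊕0⊕1⊕1⊕0 = 0
s8 (pos 8,9,10,11,12,13,14,15,24,25,26,27,28,29,30,31): 1⊕1⊕0⊕0⊕1⊕0⊕1⊕1⊕0⊕0⊕1⊕1⊕0⊕1⊕1⊕0 = 1
s16 (pos 16,17,18,19,20,21,22,23,24,25,26,27,28,29,30,31): 1⊕0⊕0⊕0⊕1⊕1⊕0⊕0⊕0⊕0⊕1⊕1⊕0⊕1⊕1⊕0 = 1
Syndrome s16…s1 = 11011 → error at position 27.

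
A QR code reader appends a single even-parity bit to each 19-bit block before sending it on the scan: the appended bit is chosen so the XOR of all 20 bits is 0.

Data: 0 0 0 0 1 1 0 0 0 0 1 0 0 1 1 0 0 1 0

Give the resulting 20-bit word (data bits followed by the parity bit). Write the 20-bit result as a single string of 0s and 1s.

00001100001001100100

XOR of the 19 data bits: 0⊕0⊕0⊕0⊕1⊕1⊕0⊕0⊕0⊕0⊕1⊕0⊕0⊕1⊕1⊕0⊕0⊕1⊕0 = 0
Parity bit = 0 (so all 20 bits XOR to 0).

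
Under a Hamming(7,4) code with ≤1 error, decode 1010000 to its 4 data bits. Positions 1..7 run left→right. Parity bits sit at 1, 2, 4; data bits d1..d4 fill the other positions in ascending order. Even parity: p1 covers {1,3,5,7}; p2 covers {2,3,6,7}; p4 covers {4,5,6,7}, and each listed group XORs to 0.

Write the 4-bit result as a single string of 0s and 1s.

s1 (pos 1,3,5,7): 1⊕1⊕0⊕0 = 0
s2 (pos 2,3,6,7): 0⊕1⊕0⊕0 = 1
s4 (pos 4,5,6,7): 0⊕0⊕0⊕0 = 0
Syndrome s4…s1 = 010 → error at position 2.
Flip position 2: 1010000 → 1110000
Read data bits from positions 3,5,6,7: 1000

1000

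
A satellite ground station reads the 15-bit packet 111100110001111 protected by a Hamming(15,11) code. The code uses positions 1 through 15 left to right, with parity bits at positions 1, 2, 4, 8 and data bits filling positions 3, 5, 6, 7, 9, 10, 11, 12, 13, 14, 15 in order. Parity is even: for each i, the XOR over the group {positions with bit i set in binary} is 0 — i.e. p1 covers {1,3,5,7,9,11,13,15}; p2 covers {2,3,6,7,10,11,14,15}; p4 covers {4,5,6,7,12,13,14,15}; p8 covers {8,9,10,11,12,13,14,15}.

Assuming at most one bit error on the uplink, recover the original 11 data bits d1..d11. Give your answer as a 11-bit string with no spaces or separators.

10010011111

s1 (pos 1,3,5,7,9,11,13,15): 1⊕1⊕0⊕1⊕0⊕0⊕1⊕1 = 1
s2 (pos 2,3,6,7,10,11,14,15): 1⊕1⊕0⊕1⊕0⊕0⊕1⊕1 = 1
s4 (pos 4,5,6,7,12,13,14,15): 1⊕0⊕0⊕1⊕1⊕1⊕1⊕1 = 0
s8 (pos 8,9,10,11,12,13,14,15): 1⊕0⊕0⊕0⊕1⊕1⊕1⊕1 = 1
Syndrome s8…s1 = 1011 → error at position 11.
Flip position 11: 111100110001111 → 111100110011111
Read data bits from positions 3,5,6,7,9,10,11,12,13,14,15: 10010011111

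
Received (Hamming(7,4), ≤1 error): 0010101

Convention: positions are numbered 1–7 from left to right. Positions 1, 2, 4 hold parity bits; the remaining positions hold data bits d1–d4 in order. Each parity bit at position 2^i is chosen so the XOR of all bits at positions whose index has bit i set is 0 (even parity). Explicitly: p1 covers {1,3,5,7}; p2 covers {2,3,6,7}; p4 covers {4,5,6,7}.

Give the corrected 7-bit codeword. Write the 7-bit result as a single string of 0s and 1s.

1010101

s1 (pos 1,3,5,7): 0⊕1⊕1⊕1 = 1
s2 (pos 2,3,6,7): 0⊕1⊕0⊕1 = 0
s4 (pos 4,5,6,7): 0⊕1⊕0⊕1 = 0
Syndrome s4…s1 = 001 → error at position 1.
Flip position 1: 0010101 → 1010101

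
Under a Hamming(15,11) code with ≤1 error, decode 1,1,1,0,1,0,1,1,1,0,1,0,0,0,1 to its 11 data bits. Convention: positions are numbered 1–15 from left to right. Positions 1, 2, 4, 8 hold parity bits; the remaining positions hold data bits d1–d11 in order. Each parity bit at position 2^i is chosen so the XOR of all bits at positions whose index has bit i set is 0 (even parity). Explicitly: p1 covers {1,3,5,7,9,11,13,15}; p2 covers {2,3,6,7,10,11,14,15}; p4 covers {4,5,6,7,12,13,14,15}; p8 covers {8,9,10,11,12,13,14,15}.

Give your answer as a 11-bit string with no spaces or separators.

s1 (pos 1,3,5,7,9,11,13,15): 1⊕1⊕1⊕1⊕1⊕1⊕0⊕1 = 1
s2 (pos 2,3,6,7,10,11,14,15): 1⊕1⊕0⊕1⊕0⊕1⊕0⊕1 = 1
s4 (pos 4,5,6,7,12,13,14,15): 0⊕1⊕0⊕1⊕0⊕0⊕0⊕1 = 1
s8 (pos 8,9,10,11,12,13,14,15): 1⊕1⊕0⊕1⊕0⊕0⊕0⊕1 = 0
Syndrome s8…s1 = 0111 → error at position 7.
Flip position 7: 111010111010001 → 111010011010001
Read data bits from positions 3,5,6,7,9,10,11,12,13,14,15: 11001010001

11001010001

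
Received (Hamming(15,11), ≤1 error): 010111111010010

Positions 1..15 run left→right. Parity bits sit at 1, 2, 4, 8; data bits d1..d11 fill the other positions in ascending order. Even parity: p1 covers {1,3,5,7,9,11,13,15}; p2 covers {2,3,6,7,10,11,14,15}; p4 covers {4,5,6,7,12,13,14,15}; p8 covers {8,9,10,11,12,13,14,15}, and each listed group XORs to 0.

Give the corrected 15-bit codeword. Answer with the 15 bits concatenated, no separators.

s1 (pos 1,3,5,7,9,11,13,15): 0⊕0⊕1⊕1⊕1⊕1⊕0⊕0 = 0
s2 (pos 2,3,6,7,10,11,14,15): 1⊕0⊕1⊕1⊕0⊕1⊕1⊕0 = 1
s4 (pos 4,5,6,7,12,13,14,15): 1⊕1⊕1⊕1⊕0⊕0⊕1⊕0 = 1
s8 (pos 8,9,10,11,12,13,14,15): 1⊕1⊕0⊕1⊕0⊕0⊕1⊕0 = 0
Syndrome s8…s1 = 0110 → error at position 6.
Flip position 6: 010111111010010 → 010110111010010

010110111010010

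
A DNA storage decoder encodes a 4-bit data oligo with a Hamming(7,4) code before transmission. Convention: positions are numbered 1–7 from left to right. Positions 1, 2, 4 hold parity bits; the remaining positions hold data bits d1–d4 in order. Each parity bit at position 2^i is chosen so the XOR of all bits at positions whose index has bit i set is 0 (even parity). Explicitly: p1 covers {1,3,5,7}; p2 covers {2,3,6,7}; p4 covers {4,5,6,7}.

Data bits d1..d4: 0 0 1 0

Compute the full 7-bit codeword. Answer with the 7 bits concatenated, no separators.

0101010

Place data at non-parity positions: p1 p2 0 p4 0 1 0
p1 (pos 1,3,5,7): XOR of data positions = 0⊕0⊕0 = 0
p2 (pos 2,3,6,7): XOR of data positions = 0⊕1⊕0 = 1
p4 (pos 4,5,6,7): XOR of data positions = 0⊕1⊕0 = 1
Codeword: 0101010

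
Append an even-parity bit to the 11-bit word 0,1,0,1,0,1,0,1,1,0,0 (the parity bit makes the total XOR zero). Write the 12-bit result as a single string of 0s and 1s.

010101011001

XOR of the 11 data bits: 0⊕1⊕0⊕1⊕0⊕1⊕0⊕1⊕1⊕0⊕0 = 1
Parity bit = 1 (so all 12 bits XOR to 0).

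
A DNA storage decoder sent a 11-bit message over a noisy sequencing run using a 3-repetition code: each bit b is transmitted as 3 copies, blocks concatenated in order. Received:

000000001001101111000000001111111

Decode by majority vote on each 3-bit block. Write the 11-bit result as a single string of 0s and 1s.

00001100011

Block 1 (000): 0 ones → 0
Block 2 (000): 0 ones → 0
Block 3 (001): 1 one → 0
Block 4 (001): 1 one → 0
Block 5 (101): 2 ones → 1
Block 6 (111): 3 ones → 1
Block 7 (000): 0 ones → 0
Block 8 (000): 0 ones → 0
Block 9 (001): 1 one → 0
Block 10 (111): 3 ones → 1
Block 11 (111): 3 ones → 1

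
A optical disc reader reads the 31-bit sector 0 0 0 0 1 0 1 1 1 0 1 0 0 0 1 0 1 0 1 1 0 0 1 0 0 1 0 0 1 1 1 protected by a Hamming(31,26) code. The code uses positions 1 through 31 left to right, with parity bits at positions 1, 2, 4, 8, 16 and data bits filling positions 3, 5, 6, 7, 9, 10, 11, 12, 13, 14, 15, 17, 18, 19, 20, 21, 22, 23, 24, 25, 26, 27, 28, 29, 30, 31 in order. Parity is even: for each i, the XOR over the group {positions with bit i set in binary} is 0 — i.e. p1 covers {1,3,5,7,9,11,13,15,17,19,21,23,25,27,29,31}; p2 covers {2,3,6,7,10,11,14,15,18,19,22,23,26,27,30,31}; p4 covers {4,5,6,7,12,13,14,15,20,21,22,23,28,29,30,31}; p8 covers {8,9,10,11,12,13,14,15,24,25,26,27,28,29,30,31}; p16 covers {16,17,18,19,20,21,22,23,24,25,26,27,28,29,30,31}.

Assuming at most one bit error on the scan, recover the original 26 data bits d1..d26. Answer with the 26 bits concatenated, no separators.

s1 (pos 1,3,5,7,9,11,13,15,17,19,21,23,25,27,29,31): 0⊕0⊕1⊕1⊕1⊕1⊕0⊕1⊕1⊕1⊕0⊕1⊕0⊕0⊕1⊕1 = 0
s2 (pos 2,3,6,7,10,11,14,15,18,19,22,23,26,27,30,31): 0⊕0⊕0⊕1⊕0⊕1⊕0⊕1⊕0⊕1⊕0⊕1⊕1⊕0⊕1⊕1 = 0
s4 (pos 4,5,6,7,12,13,14,15,20,21,22,23,28,29,30,31): 0⊕1⊕0⊕1⊕0⊕0⊕0⊕1⊕1⊕0⊕0⊕1⊕0⊕1⊕1⊕1 = 0
s8 (pos 8,9,10,11,12,13,14,15,24,25,26,27,28,29,30,31): 1⊕1⊕0⊕1⊕0⊕0⊕0⊕1⊕0⊕0⊕1⊕0⊕0⊕1⊕1⊕1 = 0
s16 (pos 16,17,18,19,20,21,22,23,24,25,26,27,28,29,30,31): 0⊕1⊕0⊕1⊕1⊕0⊕0⊕1⊕0⊕0⊕1⊕0⊕0⊕1⊕1⊕1 = 0
Syndrome s16…s1 = 00000 → no error.
Read data bits from positions 3,5,6,7,9,10,11,12,13,14,15,17,18,19,20,21,22,23,24,25,26,27,28,29,30,31: 01011010001101100100100111

01011010001101100100100111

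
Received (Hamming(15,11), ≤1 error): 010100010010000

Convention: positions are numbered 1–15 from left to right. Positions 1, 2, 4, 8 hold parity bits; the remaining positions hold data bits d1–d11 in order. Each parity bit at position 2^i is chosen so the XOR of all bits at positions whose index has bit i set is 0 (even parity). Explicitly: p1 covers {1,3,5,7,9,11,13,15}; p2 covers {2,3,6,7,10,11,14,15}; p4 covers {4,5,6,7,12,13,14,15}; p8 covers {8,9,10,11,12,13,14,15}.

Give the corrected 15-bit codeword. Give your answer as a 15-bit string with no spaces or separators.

010110010010000

s1 (pos 1,3,5,7,9,11,13,15): 0⊕0⊕0⊕0⊕0⊕1⊕0⊕0 = 1
s2 (pos 2,3,6,7,10,11,14,15): 1⊕0⊕0⊕0⊕0⊕1⊕0⊕0 = 0
s4 (pos 4,5,6,7,12,13,14,15): 1⊕0⊕0⊕0⊕0⊕0⊕0⊕0 = 1
s8 (pos 8,9,10,11,12,13,14,15): 1⊕0⊕0⊕1⊕0⊕0⊕0⊕0 = 0
Syndrome s8…s1 = 0101 → error at position 5.
Flip position 5: 010100010010000 → 010110010010000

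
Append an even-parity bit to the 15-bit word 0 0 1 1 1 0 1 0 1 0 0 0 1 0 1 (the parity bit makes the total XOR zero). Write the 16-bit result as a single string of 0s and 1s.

XOR of the 15 data bits: 0⊕0⊕1⊕1⊕1⊕0⊕1⊕0⊕1⊕0⊕0⊕0⊕1⊕0⊕1 = 1
Parity bit = 1 (so all 16 bits XOR to 0).

0011101010001011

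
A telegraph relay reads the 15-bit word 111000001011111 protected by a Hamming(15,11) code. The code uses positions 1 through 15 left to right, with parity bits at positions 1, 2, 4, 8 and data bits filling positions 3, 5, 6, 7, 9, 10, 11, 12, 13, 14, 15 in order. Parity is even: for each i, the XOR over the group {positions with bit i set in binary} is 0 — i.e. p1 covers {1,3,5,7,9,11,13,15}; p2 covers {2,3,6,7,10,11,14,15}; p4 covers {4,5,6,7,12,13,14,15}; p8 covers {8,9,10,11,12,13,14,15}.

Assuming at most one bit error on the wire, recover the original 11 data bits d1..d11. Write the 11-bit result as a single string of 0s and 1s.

10001011111

s1 (pos 1,3,5,7,9,11,13,15): 1⊕1⊕0⊕0⊕1⊕1⊕1⊕1 = 0
s2 (pos 2,3,6,7,10,11,14,15): 1⊕1⊕0⊕0⊕0⊕1⊕1⊕1 = 1
s4 (pos 4,5,6,7,12,13,14,15): 0⊕0⊕0⊕0⊕1⊕1⊕1⊕1 = 0
s8 (pos 8,9,10,11,12,13,14,15): 0⊕1⊕0⊕1⊕1⊕1⊕1⊕1 = 0
Syndrome s8…s1 = 0010 → error at position 2.
Flip position 2: 111000001011111 → 101000001011111
Read data bits from positions 3,5,6,7,9,10,11,12,13,14,15: 10001011111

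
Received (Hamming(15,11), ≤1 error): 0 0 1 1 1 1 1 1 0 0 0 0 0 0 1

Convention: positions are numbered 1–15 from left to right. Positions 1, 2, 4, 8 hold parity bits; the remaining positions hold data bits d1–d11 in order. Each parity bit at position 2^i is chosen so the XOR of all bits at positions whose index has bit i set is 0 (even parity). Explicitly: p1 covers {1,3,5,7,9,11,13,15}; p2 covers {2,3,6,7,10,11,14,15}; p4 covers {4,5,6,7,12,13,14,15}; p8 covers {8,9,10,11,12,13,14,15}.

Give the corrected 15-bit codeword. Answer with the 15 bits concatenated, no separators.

001011110000001

s1 (pos 1,3,5,7,9,11,13,15): 0⊕1⊕1⊕1⊕0⊕0⊕0⊕1 = 0
s2 (pos 2,3,6,7,10,11,14,15): 0⊕1⊕1⊕1⊕0⊕0⊕0⊕1 = 0
s4 (pos 4,5,6,7,12,13,14,15): 1⊕1⊕1⊕1⊕0⊕0⊕0⊕1 = 1
s8 (pos 8,9,10,11,12,13,14,15): 1⊕0⊕0⊕0⊕0⊕0⊕0⊕1 = 0
Syndrome s8…s1 = 0100 → error at position 4.
Flip position 4: 001111110000001 → 001011110000001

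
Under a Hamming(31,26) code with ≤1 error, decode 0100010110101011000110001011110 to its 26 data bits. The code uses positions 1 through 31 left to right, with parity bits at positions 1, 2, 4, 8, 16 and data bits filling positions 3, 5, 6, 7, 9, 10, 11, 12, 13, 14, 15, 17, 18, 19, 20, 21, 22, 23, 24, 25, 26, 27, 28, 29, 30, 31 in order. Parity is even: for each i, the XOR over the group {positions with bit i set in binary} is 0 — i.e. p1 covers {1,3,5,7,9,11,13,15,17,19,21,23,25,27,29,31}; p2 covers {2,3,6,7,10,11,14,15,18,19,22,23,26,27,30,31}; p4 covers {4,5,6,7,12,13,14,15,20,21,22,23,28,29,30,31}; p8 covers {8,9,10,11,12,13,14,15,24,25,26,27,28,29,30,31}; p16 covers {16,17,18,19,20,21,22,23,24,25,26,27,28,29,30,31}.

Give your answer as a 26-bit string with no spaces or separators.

s1 (pos 1,3,5,7,9,11,13,15,17,19,21,23,25,27,29,31): 0⊕0⊕0⊕0⊕1⊕1⊕1⊕1⊕0⊕0⊕1⊕0⊕1⊕1⊕1⊕0 = 0
s2 (pos 2,3,6,7,10,11,14,15,18,19,22,23,26,27,30,31): 1⊕0⊕1⊕0⊕0⊕1⊕0⊕1⊕0⊕0⊕0⊕0⊕0⊕1⊕1⊕0 = 0
s4 (pos 4,5,6,7,12,13,14,15,20,21,22,23,28,29,30,31): 0⊕0⊕1⊕0⊕0⊕1⊕0⊕1⊕1⊕1⊕0⊕0⊕1⊕1⊕1⊕0 = 0
s8 (pos 8,9,10,11,12,13,14,15,24,25,26,27,28,29,30,31): 1⊕1⊕0⊕1⊕0⊕1⊕0⊕1⊕0⊕1⊕0⊕1⊕1⊕1⊕1⊕0 = 0
s16 (pos 16,17,18,19,20,21,22,23,24,25,26,27,28,29,30,31): 1⊕0⊕0⊕0⊕1⊕1⊕0⊕0⊕0⊕1⊕0⊕1⊕1⊕1⊕1⊕0 = 0
Syndrome s16…s1 = 00000 → no error.
Read data bits from positions 3,5,6,7,9,10,11,12,13,14,15,17,18,19,20,21,22,23,24,25,26,27,28,29,30,31: 00101010101000110001011110

00101010101000110001011110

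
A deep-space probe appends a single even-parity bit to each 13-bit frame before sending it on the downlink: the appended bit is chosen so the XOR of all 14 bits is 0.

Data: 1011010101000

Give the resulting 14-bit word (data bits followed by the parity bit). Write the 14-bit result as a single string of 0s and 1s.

XOR of the 13 data bits: 1⊕0⊕1⊕1⊕0⊕1⊕0⊕1⊕0⊕1⊕0⊕0⊕0 = 0
Parity bit = 0 (so all 14 bits XOR to 0).

10110101010000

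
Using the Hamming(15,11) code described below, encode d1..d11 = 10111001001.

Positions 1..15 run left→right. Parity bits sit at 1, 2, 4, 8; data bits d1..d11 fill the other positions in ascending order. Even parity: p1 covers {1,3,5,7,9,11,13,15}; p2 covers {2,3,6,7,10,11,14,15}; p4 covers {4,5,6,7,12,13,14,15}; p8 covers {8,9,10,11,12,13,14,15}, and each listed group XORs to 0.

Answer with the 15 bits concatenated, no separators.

001001111001001

Place data at non-parity positions: p1 p2 1 p4 0 1 1 p8 1 0 0 1 0 0 1
p1 (pos 1,3,5,7,9,11,13,15): XOR of data positions = 1⊕0⊕1⊕1⊕0⊕0⊕1 = 0
p2 (pos 2,3,6,7,10,11,14,15): XOR of data positions = 1⊕1⊕1⊕0⊕0⊕0⊕1 = 0
p4 (pos 4,5,6,7,12,13,14,15): XOR of data positions = 0⊕1⊕1⊕1⊕0⊕0⊕1 = 0
p8 (pos 8,9,10,11,12,13,14,15): XOR of data positions = 1⊕0⊕0⊕1⊕0⊕0⊕1 = 1
Codeword: 001001111001001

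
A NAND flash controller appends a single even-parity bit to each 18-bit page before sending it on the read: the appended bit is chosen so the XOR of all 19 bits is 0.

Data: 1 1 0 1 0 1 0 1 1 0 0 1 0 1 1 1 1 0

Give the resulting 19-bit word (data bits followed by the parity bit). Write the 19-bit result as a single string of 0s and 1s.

XOR of the 18 data bits: 1⊕1⊕0⊕1⊕0⊕1⊕0⊕1⊕1⊕0⊕0⊕1⊕0⊕1⊕1⊕1⊕1⊕0 = 1
Parity bit = 1 (so all 19 bits XOR to 0).

1101010110010111101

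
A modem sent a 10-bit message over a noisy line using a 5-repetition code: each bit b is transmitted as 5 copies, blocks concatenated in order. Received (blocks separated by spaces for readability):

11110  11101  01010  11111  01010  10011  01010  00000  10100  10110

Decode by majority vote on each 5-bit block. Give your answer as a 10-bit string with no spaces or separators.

1101010001

Block 1 (11110): 4 ones → 1
Block 2 (11101): 4 ones → 1
Block 3 (01010): 2 ones → 0
Block 4 (11111): 5 ones → 1
Block 5 (01010): 2 ones → 0
Block 6 (10011): 3 ones → 1
Block 7 (01010): 2 ones → 0
Block 8 (00000): 0 ones → 0
Block 9 (10100): 2 ones → 0
Block 10 (10110): 3 ones → 1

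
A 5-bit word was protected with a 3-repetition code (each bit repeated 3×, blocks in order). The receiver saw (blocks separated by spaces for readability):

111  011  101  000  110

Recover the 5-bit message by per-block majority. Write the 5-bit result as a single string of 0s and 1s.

Block 1 (111): 3 ones → 1
Block 2 (011): 2 ones → 1
Block 3 (101): 2 ones → 1
Block 4 (000): 0 ones → 0
Block 5 (110): 2 ones → 1

11101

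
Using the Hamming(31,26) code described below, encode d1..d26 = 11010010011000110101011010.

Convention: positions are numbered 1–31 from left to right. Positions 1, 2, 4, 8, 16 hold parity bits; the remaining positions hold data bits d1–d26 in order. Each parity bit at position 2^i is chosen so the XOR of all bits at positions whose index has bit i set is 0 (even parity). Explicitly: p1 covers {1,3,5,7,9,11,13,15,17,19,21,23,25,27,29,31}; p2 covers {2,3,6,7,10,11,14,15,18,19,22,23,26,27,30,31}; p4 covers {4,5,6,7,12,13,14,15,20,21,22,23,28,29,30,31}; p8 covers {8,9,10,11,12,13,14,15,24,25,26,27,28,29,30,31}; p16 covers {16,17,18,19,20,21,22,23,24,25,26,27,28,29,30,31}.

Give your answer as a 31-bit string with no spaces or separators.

1011101100100111000110101011010

Place data at non-parity positions: p1 p2 1 p4 1 0 1 p8 0 0 1 0 0 1 1 p16 0 0 0 1 1 0 1 0 1 0 1 1 0 1 0
p1 (pos 1,3,5,7,9,11,13,15,17,19,21,23,25,27,29,31): XOR of data positions = 1⊕1⊕1⊕0⊕1⊕0⊕1⊕0⊕0⊕1⊕1⊕1⊕1⊕0⊕0 = 1
p2 (pos 2,3,6,7,10,11,14,15,18,19,22,23,26,27,30,31): XOR of data positions = 1⊕0⊕1⊕0⊕1⊕1⊕1⊕0⊕0⊕0⊕1⊕0⊕1⊕1⊕0 = 0
p4 (pos 4,5,6,7,12,13,14,15,20,21,22,23,28,29,30,31): XOR of data positions = 1⊕0⊕1⊕0⊕0⊕1⊕1⊕1⊕1⊕0⊕1⊕1⊕0⊕1⊕0 = 1
p8 (pos 8,9,10,11,12,13,14,15,24,25,26,27,28,29,30,31): XOR of data positions = 0⊕0⊕1⊕0⊕0⊕1⊕1⊕0⊕1⊕0⊕1⊕1⊕0⊕1⊕0 = 1
p16 (pos 16,17,18,19,20,21,22,23,24,25,26,27,28,29,30,31): XOR of data positions = 0⊕0⊕0⊕1⊕1⊕0⊕1⊕0⊕1⊕0⊕1⊕1⊕0⊕1⊕0 = 1
Codeword: 1011101100100111000110101011010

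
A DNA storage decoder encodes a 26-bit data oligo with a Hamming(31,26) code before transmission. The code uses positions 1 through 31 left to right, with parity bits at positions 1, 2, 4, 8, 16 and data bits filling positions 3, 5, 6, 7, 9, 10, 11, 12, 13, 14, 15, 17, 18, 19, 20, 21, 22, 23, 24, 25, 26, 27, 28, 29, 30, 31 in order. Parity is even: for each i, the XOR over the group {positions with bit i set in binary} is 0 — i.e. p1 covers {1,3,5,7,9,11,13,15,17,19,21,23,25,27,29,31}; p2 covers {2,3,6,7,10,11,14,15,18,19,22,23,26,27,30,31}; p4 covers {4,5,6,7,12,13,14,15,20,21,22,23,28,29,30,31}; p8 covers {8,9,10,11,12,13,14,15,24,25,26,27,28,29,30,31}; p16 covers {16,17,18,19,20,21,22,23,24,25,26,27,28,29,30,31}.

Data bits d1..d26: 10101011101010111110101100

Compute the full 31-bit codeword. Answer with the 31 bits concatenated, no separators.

Place data at non-parity positions: p1 p2 1 p4 0 1 0 p8 1 0 1 1 1 0 1 p16 0 1 0 1 1 1 1 1 0 1 0 1 1 0 0
p1 (pos 1,3,5,7,9,11,13,15,17,19,21,23,25,27,29,31): XOR of data positions = 1⊕0⊕0⊕1⊕1⊕1⊕1⊕0⊕0⊕1⊕1⊕0⊕0⊕1⊕0 = 0
p2 (pos 2,3,6,7,10,11,14,15,18,19,22,23,26,27,30,31): XOR of data positions = 1⊕1⊕0⊕0⊕1⊕0⊕1⊕1⊕0⊕1⊕1⊕1⊕0⊕0⊕0 = 0
p4 (pos 4,5,6,7,12,13,14,15,20,21,22,23,28,29,30,31): XOR of data positions = 0⊕1⊕0⊕1⊕1⊕0⊕1⊕1⊕1⊕1⊕1⊕1⊕1⊕0⊕0 = 0
p8 (pos 8,9,10,11,12,13,14,15,24,25,26,27,28,29,30,31): XOR of data positions = 1⊕0⊕1⊕1⊕1⊕0⊕1⊕1⊕0⊕1⊕0⊕1⊕1⊕0⊕0 = 1
p16 (pos 16,17,18,19,20,21,22,23,24,25,26,27,28,29,30,31): XOR of data positions = 0⊕1⊕0⊕1⊕1⊕1⊕1⊕1⊕0⊕1⊕0⊕1⊕1⊕0⊕0 = 1
Codeword: 0010010110111011010111110101100

0010010110111011010111110101100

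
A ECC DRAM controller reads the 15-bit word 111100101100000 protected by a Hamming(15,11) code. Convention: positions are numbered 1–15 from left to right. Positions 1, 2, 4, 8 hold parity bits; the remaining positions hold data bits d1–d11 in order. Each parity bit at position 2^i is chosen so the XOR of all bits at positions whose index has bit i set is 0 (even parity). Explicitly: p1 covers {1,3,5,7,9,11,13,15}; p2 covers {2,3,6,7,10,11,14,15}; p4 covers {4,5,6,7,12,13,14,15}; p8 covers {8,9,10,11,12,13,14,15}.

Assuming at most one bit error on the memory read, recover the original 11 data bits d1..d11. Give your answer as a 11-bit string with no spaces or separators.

10011100000

s1 (pos 1,3,5,7,9,11,13,15): 1⊕1⊕0⊕1⊕1⊕0⊕0⊕0 = 0
s2 (pos 2,3,6,7,10,11,14,15): 1⊕1⊕0⊕1⊕1⊕0⊕0⊕0 = 0
s4 (pos 4,5,6,7,12,13,14,15): 1⊕0⊕0⊕1⊕0⊕0⊕0⊕0 = 0
s8 (pos 8,9,10,11,12,13,14,15): 0⊕1⊕1⊕0⊕0⊕0⊕0⊕0 = 0
Syndrome s8…s1 = 0000 → no error.
Read data bits from positions 3,5,6,7,9,10,11,12,13,14,15: 10011100000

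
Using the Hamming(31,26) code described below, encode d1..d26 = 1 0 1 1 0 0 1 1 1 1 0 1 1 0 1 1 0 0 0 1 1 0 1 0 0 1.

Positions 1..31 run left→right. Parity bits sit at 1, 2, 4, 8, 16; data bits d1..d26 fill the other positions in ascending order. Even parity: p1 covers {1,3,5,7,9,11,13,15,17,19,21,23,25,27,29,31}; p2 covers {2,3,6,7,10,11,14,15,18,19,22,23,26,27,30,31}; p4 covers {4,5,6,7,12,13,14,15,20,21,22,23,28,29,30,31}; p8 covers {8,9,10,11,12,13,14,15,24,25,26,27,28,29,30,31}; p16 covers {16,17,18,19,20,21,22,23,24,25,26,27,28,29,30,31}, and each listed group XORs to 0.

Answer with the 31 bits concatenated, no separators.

Place data at non-parity positions: p1 p2 1 p4 0 1 1 p8 0 0 1 1 1 1 0 p16 1 1 0 1 1 0 0 0 1 1 0 1 0 0 1
p1 (pos 1,3,5,7,9,11,13,15,17,19,21,23,25,27,29,31): XOR of data positions = 1⊕0⊕1⊕0⊕1⊕1⊕0⊕1⊕0⊕1⊕0⊕1⊕0⊕0⊕1 = 0
p2 (pos 2,3,6,7,10,11,14,15,18,19,22,23,26,27,30,31): XOR of data positions = 1⊕1⊕1⊕0⊕1⊕1⊕0⊕1⊕0⊕0⊕0⊕1⊕0⊕0⊕1 = 0
p4 (pos 4,5,6,7,12,13,14,15,20,21,22,23,28,29,30,31): XOR of data positions = 0⊕1⊕1⊕1⊕1⊕1⊕0⊕1⊕1⊕0⊕0⊕1⊕0⊕0⊕1 = 1
p8 (pos 8,9,10,11,12,13,14,15,24,25,26,27,28,29,30,31): XOR of data positions = 0⊕0⊕1⊕1⊕1⊕1⊕0⊕0⊕1⊕1⊕0⊕1⊕0⊕0⊕1 = 0
p16 (pos 16,17,18,19,20,21,22,23,24,25,26,27,28,29,30,31): XOR of data positions = 1⊕1⊕0⊕1⊕1⊕0⊕0⊕0⊕1⊕1⊕0⊕1⊕0⊕0⊕1 = 0
Codeword: 0011011000111100110110001101001

0011011000111100110110001101001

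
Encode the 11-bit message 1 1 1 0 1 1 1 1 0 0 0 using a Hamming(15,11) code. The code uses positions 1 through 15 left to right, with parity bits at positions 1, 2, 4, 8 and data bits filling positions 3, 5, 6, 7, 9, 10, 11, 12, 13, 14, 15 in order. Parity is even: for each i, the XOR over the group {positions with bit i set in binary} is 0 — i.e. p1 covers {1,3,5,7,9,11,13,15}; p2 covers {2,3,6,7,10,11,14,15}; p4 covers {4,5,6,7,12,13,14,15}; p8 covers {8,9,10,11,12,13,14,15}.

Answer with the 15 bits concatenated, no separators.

001111001111000

Place data at non-parity positions: p1 p2 1 p4 1 1 0 p8 1 1 1 1 0 0 0
p1 (pos 1,3,5,7,9,11,13,15): XOR of data positions = 1⊕1⊕0⊕1⊕1⊕0⊕0 = 0
p2 (pos 2,3,6,7,10,11,14,15): XOR of data positions = 1⊕1⊕0⊕1⊕1⊕0⊕0 = 0
p4 (pos 4,5,6,7,12,13,14,15): XOR of data positions = 1⊕1⊕0⊕1⊕0⊕0⊕0 = 1
p8 (pos 8,9,10,11,12,13,14,15): XOR of data positions = 1⊕1⊕1⊕1⊕0⊕0⊕0 = 0
Codeword: 001111001111000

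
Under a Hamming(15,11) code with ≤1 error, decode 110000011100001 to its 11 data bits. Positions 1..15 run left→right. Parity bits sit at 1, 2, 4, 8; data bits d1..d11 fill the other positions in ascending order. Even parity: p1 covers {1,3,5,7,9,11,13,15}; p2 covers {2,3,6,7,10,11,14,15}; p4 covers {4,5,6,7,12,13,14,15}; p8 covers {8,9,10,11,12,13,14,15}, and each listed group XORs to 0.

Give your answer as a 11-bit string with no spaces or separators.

00011100001

s1 (pos 1,3,5,7,9,11,13,15): 1⊕0⊕0⊕0⊕1⊕0⊕0⊕1 = 1
s2 (pos 2,3,6,7,10,11,14,15): 1⊕0⊕0⊕0⊕1⊕0⊕0⊕1 = 1
s4 (pos 4,5,6,7,12,13,14,15): 0⊕0⊕0⊕0⊕0⊕0⊕0⊕1 = 1
s8 (pos 8,9,10,11,12,13,14,15): 1⊕1⊕1⊕0⊕0⊕0⊕0⊕1 = 0
Syndrome s8…s1 = 0111 → error at position 7.
Flip position 7: 110000011100001 → 110000111100001
Read data bits from positions 3,5,6,7,9,10,11,12,13,14,15: 00011100001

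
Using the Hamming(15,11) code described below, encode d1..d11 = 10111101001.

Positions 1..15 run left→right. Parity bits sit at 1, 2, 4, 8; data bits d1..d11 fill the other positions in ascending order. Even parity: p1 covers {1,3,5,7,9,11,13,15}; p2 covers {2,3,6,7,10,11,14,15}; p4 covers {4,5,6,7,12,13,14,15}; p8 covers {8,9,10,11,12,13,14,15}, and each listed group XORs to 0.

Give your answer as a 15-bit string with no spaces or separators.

011001101101001

Place data at non-parity positions: p1 p2 1 p4 0 1 1 p8 1 1 0 1 0 0 1
p1 (pos 1,3,5,7,9,11,13,15): XOR of data positions = 1⊕0⊕1⊕1⊕0⊕0⊕1 = 0
p2 (pos 2,3,6,7,10,11,14,15): XOR of data positions = 1⊕1⊕1⊕1⊕0⊕0⊕1 = 1
p4 (pos 4,5,6,7,12,13,14,15): XOR of data positions = 0⊕1⊕1⊕1⊕0⊕0⊕1 = 0
p8 (pos 8,9,10,11,12,13,14,15): XOR of data positions = 1⊕1⊕0⊕1⊕0⊕0⊕1 = 0
Codeword: 011001101101001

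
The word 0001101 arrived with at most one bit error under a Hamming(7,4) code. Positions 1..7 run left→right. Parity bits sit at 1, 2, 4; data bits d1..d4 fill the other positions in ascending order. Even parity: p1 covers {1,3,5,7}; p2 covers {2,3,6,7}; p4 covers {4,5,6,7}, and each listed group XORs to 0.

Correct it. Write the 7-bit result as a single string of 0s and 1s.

s1 (pos 1,3,5,7): 0⊕0⊕1⊕1 = 0
s2 (pos 2,3,6,7): 0⊕0⊕0⊕1 = 1
s4 (pos 4,5,6,7): 1⊕1⊕0⊕1 = 1
Syndrome s4…s1 = 110 → error at position 6.
Flip position 6: 0001101 → 0001111

0001111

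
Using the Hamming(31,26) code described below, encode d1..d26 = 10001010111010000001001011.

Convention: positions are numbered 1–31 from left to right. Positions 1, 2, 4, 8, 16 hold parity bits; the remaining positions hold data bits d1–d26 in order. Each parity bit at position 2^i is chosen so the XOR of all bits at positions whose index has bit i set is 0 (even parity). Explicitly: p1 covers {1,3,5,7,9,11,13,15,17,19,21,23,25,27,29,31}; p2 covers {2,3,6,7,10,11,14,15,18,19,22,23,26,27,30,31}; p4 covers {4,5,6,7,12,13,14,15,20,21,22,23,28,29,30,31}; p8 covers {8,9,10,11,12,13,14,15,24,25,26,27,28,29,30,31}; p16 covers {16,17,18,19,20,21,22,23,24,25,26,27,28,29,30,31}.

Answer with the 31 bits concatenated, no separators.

Place data at non-parity positions: p1 p2 1 p4 0 0 0 p8 1 0 1 0 1 1 1 p16 0 1 0 0 0 0 0 0 1 0 0 1 0 1 1
p1 (pos 1,3,5,7,9,11,13,15,17,19,21,23,25,27,29,31): XOR of data positions = 1⊕0⊕0⊕1⊕1⊕1⊕1⊕0⊕0⊕0⊕0⊕1⊕0⊕0⊕1 = 1
p2 (pos 2,3,6,7,10,11,14,15,18,19,22,23,26,27,30,31): XOR of data positions = 1⊕0⊕0⊕0⊕1⊕1⊕1⊕1⊕0⊕0⊕0⊕0⊕0⊕1⊕1 = 1
p4 (pos 4,5,6,7,12,13,14,15,20,21,22,23,28,29,30,31): XOR of data positions = 0⊕0⊕0⊕0⊕1⊕1⊕1⊕0⊕0⊕0⊕0⊕1⊕0⊕1⊕1 = 0
p8 (pos 8,9,10,11,12,13,14,15,24,25,26,27,28,29,30,31): XOR of data positions = 1⊕0⊕1⊕0⊕1⊕1⊕1⊕0⊕1⊕0⊕0⊕1⊕0⊕1⊕1 = 1
p16 (pos 16,17,18,19,20,21,22,23,24,25,26,27,28,29,30,31): XOR of data positions = 0⊕1⊕0⊕0⊕0⊕0⊕0⊕0⊕1⊕0⊕0⊕1⊕0⊕1⊕1 = 1
Codeword: 1110000110101111010000001001011

1110000110101111010000001001011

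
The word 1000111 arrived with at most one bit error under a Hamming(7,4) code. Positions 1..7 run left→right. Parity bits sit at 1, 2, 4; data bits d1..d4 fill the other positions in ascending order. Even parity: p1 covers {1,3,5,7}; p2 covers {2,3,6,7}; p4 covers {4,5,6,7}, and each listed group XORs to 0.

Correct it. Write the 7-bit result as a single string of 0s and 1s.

s1 (pos 1,3,5,7): 1⊕0⊕1⊕1 = 1
s2 (pos 2,3,6,7): 0⊕0⊕1⊕1 = 0
s4 (pos 4,5,6,7): 0⊕1⊕1⊕1 = 1
Syndrome s4…s1 = 101 → error at position 5.
Flip position 5: 1000111 → 1000011

1000011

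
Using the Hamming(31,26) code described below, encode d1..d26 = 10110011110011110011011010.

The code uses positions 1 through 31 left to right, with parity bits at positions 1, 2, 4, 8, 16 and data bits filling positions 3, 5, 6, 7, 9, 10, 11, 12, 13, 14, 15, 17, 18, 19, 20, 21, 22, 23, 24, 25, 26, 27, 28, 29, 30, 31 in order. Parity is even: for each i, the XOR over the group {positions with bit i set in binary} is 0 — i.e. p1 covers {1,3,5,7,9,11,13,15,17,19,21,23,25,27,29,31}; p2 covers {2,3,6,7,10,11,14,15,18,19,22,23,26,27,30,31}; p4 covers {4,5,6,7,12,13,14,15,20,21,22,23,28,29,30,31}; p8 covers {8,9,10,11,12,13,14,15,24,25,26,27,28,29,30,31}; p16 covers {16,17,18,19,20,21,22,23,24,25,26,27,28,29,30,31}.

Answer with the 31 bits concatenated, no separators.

Place data at non-parity positions: p1 p2 1 p4 0 1 1 p8 0 0 1 1 1 1 0 p16 0 1 1 1 1 0 0 1 1 0 1 1 0 1 0
p1 (pos 1,3,5,7,9,11,13,15,17,19,21,23,25,27,29,31): XOR of data positions = 1⊕0⊕1⊕0⊕1⊕1⊕0⊕0⊕1⊕1⊕0⊕1⊕1⊕0⊕0 = 0
p2 (pos 2,3,6,7,10,11,14,15,18,19,22,23,26,27,30,31): XOR of data positions = 1⊕1⊕1⊕0⊕1⊕1⊕0⊕1⊕1⊕0⊕0⊕0⊕1⊕1⊕0 = 1
p4 (pos 4,5,6,7,12,13,14,15,20,21,22,23,28,29,30,31): XOR of data positions = 0⊕1⊕1⊕1⊕1⊕1⊕0⊕1⊕1⊕0⊕0⊕1⊕0⊕1⊕0 = 1
p8 (pos 8,9,10,11,12,13,14,15,24,25,26,27,28,29,30,31): XOR of data positions = 0⊕0⊕1⊕1⊕1⊕1⊕0⊕1⊕1⊕0⊕1⊕1⊕0⊕1⊕0 = 1
p16 (pos 16,17,18,19,20,21,22,23,24,25,26,27,28,29,30,31): XOR of data positions = 0⊕1⊕1⊕1⊕1⊕0⊕0⊕1⊕1⊕0⊕1⊕1⊕0⊕1⊕0 = 1
Codeword: 0111011100111101011110011011010

0111011100111101011110011011010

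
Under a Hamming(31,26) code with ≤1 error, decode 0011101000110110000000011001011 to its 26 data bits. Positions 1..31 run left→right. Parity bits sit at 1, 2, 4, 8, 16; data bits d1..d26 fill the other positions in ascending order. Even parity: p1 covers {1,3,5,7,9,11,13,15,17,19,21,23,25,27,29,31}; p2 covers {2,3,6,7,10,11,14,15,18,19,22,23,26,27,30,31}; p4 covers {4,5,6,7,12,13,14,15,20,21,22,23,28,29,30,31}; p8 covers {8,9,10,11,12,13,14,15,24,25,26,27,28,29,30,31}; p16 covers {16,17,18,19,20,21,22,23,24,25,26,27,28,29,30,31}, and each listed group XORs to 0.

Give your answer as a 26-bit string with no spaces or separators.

s1 (pos 1,3,5,7,9,11,13,15,17,19,21,23,25,27,29,31): 0⊕1⊕1⊕1⊕0⊕1⊕0⊕1⊕0⊕0⊕0⊕0⊕1⊕0⊕0⊕1 = 1
s2 (pos 2,3,6,7,10,11,14,15,18,19,22,23,26,27,30,31): 0⊕1⊕0⊕1⊕0⊕1⊕1⊕1⊕0⊕0⊕0⊕0⊕0⊕0⊕1⊕1 = 1
s4 (pos 4,5,6,7,12,13,14,15,20,21,22,23,28,29,30,31): 1⊕1⊕0⊕1⊕1⊕0⊕1⊕1⊕0⊕0⊕0⊕0⊕1⊕0⊕1⊕1 = 1
s8 (pos 8,9,10,11,12,13,14,15,24,25,26,27,28,29,30,31): 0⊕0⊕0⊕1⊕1⊕0⊕1⊕1⊕1⊕1⊕0⊕0⊕1⊕0⊕1⊕1 = 1
s16 (pos 16,17,18,19,20,21,22,23,24,25,26,27,28,29,30,31): 0⊕0⊕0⊕0⊕0⊕0⊕0⊕0⊕1⊕1⊕0⊕0⊕1⊕0⊕1⊕1 = 1
Syndrome s16…s1 = 11111 → error at position 31.
Flip position 31: 0011101000110110000000011001011 → 0011101000110110000000011001010
Read data bits from positions 3,5,6,7,9,10,11,12,13,14,15,17,18,19,20,21,22,23,24,25,26,27,28,29,30,31: 11010011011000000011001010

11010011011000000011001010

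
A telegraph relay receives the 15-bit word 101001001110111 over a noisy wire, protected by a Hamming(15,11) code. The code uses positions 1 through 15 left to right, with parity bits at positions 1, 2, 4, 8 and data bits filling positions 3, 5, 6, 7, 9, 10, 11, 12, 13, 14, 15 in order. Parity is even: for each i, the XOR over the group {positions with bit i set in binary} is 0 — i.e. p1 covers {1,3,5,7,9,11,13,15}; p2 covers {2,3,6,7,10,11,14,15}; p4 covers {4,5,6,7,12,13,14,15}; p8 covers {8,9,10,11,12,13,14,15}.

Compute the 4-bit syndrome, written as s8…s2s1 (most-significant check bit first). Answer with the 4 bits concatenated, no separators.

0000

s1 (pos 1,3,5,7,9,11,13,15): 1⊕1⊕0⊕0⊕1⊕1⊕1⊕1 = 0
s2 (pos 2,3,6,7,10,11,14,15): 0⊕1⊕1⊕0⊕1⊕1⊕1⊕1 = 0
s4 (pos 4,5,6,7,12,13,14,15): 0⊕0⊕1⊕0⊕0⊕1⊕1⊕1 = 0
s8 (pos 8,9,10,11,12,13,14,15): 0⊕1⊕1⊕1⊕0⊕1⊕1⊕1 = 0
Syndrome s8…s1 = 0000 → no error.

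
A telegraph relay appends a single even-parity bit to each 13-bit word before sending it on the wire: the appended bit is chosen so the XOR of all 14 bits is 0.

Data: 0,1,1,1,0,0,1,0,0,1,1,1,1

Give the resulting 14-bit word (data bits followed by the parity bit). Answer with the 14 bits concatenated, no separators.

01110010011110

XOR of the 13 data bits: 0⊕1⊕1⊕1⊕0⊕0⊕1⊕0⊕0⊕1⊕1⊕1⊕1 = 0
Parity bit = 0 (so all 14 bits XOR to 0).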